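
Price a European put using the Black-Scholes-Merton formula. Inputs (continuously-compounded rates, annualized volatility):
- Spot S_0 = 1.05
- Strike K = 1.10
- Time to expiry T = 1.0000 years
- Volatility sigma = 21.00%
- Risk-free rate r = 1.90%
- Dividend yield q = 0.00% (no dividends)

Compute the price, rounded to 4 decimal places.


Answer: Price = 0.1044

Derivation:
d1 = (ln(S/K) + (r - q + 0.5*sigma^2) * T) / (sigma * sqrt(T)) = -0.02604769
d2 = d1 - sigma * sqrt(T) = -0.23604769
exp(-rT) = 0.98117936; exp(-qT) = 1.00000000
P = K * exp(-rT) * N(-d2) - S_0 * exp(-qT) * N(-d1)
N(-d1) = 0.51039035; N(-d2) = 0.59330217
P = 1.1000 * 0.98117936 * 0.59330217 - 1.0500 * 1.00000000 * 0.51039035 = 0.1044


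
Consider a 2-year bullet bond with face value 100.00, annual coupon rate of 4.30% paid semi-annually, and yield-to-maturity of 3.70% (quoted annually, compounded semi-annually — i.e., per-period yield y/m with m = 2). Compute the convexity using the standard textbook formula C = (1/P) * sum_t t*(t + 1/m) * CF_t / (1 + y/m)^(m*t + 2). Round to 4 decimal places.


Answer: Convexity = 4.6215

Derivation:
Coupon per period c = face * coupon_rate / m = 2.150000
Periods per year m = 2; per-period yield y/m = 0.018500
Number of cashflows N = 4
Cashflows (t years, CF_t, discount factor 1/(1+y/m)^(m*t), PV):
  t = 0.5000: CF_t = 2.150000, DF = 0.981836, PV = 2.110947
  t = 1.0000: CF_t = 2.150000, DF = 0.964002, PV = 2.072604
  t = 1.5000: CF_t = 2.150000, DF = 0.946492, PV = 2.034958
  t = 2.0000: CF_t = 102.150000, DF = 0.929300, PV = 94.927980
Price P = sum_t PV_t = 101.146489
Convexity numerator sum_t t*(t + 1/m) * CF_t / (1+y/m)^(m*t + 2):
  t = 0.5000: term = 1.017479
  t = 1.0000: term = 2.996992
  t = 1.5000: term = 5.885110
  t = 2.0000: term = 457.553809
Convexity = (1/P) * sum = 467.453390 / 101.146489 = 4.621548


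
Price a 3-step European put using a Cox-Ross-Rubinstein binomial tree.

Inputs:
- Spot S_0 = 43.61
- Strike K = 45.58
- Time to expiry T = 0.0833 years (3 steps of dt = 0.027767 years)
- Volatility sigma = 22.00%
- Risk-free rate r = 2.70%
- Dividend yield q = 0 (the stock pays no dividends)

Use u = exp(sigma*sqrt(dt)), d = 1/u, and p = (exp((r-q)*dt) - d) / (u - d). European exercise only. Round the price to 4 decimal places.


Answer: Price = V(0,0) = 2.2567

Derivation:
dt = T/N = 0.027767
u = exp(sigma*sqrt(dt)) = 1.037340; d = 1/u = 0.964004
p = (exp((r-q)*dt) - d) / (u - d) = 0.501063
Discount per step: exp(-r*dt) = 0.999251
Stock lattice S(k, i) with i counting down-moves:
  k=0: S(0,0) = 43.6100
  k=1: S(1,0) = 45.2384; S(1,1) = 42.0402
  k=2: S(2,0) = 46.9276; S(2,1) = 43.6100; S(2,2) = 40.5270
  k=3: S(3,0) = 48.6798; S(3,1) = 45.2384; S(3,2) = 42.0402; S(3,3) = 39.0682
Terminal payoffs V(N, i) = max(K - S_T, 0):
  V(3,0) = 0.000000; V(3,1) = 0.341621; V(3,2) = 3.539764; V(3,3) = 6.511814
Backward induction: V(k, i) = exp(-r*dt) * [p * V(k+1, i) + (1-p) * V(k+1, i+1)].
  V(2,0) = exp(-r*dt) * [p*0.000000 + (1-p)*0.341621] = 0.170320
  V(2,1) = exp(-r*dt) * [p*0.341621 + (1-p)*3.539764] = 1.935841
  V(2,2) = exp(-r*dt) * [p*3.539764 + (1-p)*6.511814] = 5.018866
  V(1,0) = exp(-r*dt) * [p*0.170320 + (1-p)*1.935841] = 1.050416
  V(1,1) = exp(-r*dt) * [p*1.935841 + (1-p)*5.018866] = 3.471473
  V(0,0) = exp(-r*dt) * [p*1.050416 + (1-p)*3.471473] = 2.256679


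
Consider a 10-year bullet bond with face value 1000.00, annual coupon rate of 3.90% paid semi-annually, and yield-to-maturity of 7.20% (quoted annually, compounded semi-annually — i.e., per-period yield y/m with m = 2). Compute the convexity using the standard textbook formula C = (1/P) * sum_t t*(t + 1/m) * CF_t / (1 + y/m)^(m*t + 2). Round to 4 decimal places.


Coupon per period c = face * coupon_rate / m = 19.500000
Periods per year m = 2; per-period yield y/m = 0.036000
Number of cashflows N = 20
Cashflows (t years, CF_t, discount factor 1/(1+y/m)^(m*t), PV):
  t = 0.5000: CF_t = 19.500000, DF = 0.965251, PV = 18.822394
  t = 1.0000: CF_t = 19.500000, DF = 0.931709, PV = 18.168334
  t = 1.5000: CF_t = 19.500000, DF = 0.899333, PV = 17.537002
  t = 2.0000: CF_t = 19.500000, DF = 0.868082, PV = 16.927608
  t = 2.5000: CF_t = 19.500000, DF = 0.837917, PV = 16.339390
  t = 3.0000: CF_t = 19.500000, DF = 0.808801, PV = 15.771612
  t = 3.5000: CF_t = 19.500000, DF = 0.780696, PV = 15.223564
  t = 4.0000: CF_t = 19.500000, DF = 0.753567, PV = 14.694559
  t = 4.5000: CF_t = 19.500000, DF = 0.727381, PV = 14.183938
  t = 5.0000: CF_t = 19.500000, DF = 0.702106, PV = 13.691059
  t = 5.5000: CF_t = 19.500000, DF = 0.677708, PV = 13.215308
  t = 6.0000: CF_t = 19.500000, DF = 0.654158, PV = 12.756089
  t = 6.5000: CF_t = 19.500000, DF = 0.631427, PV = 12.312827
  t = 7.0000: CF_t = 19.500000, DF = 0.609486, PV = 11.884969
  t = 7.5000: CF_t = 19.500000, DF = 0.588307, PV = 11.471977
  t = 8.0000: CF_t = 19.500000, DF = 0.567863, PV = 11.073337
  t = 8.5000: CF_t = 19.500000, DF = 0.548131, PV = 10.688549
  t = 9.0000: CF_t = 19.500000, DF = 0.529084, PV = 10.317133
  t = 9.5000: CF_t = 19.500000, DF = 0.510699, PV = 9.958622
  t = 10.0000: CF_t = 1019.500000, DF = 0.492952, PV = 502.564864
Price P = sum_t PV_t = 767.603135
Convexity numerator sum_t t*(t + 1/m) * CF_t / (1+y/m)^(m*t + 2):
  t = 0.5000: term = 8.768501
  t = 1.0000: term = 25.391412
  t = 1.5000: term = 49.018169
  t = 2.0000: term = 78.858059
  t = 2.5000: term = 114.176726
  t = 3.0000: term = 154.292873
  t = 3.5000: term = 198.575127
  t = 4.0000: term = 246.439071
  t = 4.5000: term = 297.344439
  t = 5.0000: term = 350.792452
  t = 5.5000: term = 406.323304
  t = 6.0000: term = 463.513772
  t = 6.5000: term = 521.974969
  t = 7.0000: term = 581.350203
  t = 7.5000: term = 641.312965
  t = 8.0000: term = 701.565020
  t = 8.5000: term = 761.834601
  t = 9.0000: term = 821.874712
  t = 9.5000: term = 881.461510
  t = 10.0000: term = 49165.664152
Convexity = (1/P) * sum = 56470.532035 / 767.603135 = 73.567355

Answer: Convexity = 73.5674


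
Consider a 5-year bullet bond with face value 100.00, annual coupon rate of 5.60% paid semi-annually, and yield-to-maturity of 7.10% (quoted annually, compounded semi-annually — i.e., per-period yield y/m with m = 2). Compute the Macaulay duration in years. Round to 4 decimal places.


Answer: Macaulay duration = 4.4071 years

Derivation:
Coupon per period c = face * coupon_rate / m = 2.800000
Periods per year m = 2; per-period yield y/m = 0.035500
Number of cashflows N = 10
Cashflows (t years, CF_t, discount factor 1/(1+y/m)^(m*t), PV):
  t = 0.5000: CF_t = 2.800000, DF = 0.965717, PV = 2.704008
  t = 1.0000: CF_t = 2.800000, DF = 0.932609, PV = 2.611306
  t = 1.5000: CF_t = 2.800000, DF = 0.900637, PV = 2.521783
  t = 2.0000: CF_t = 2.800000, DF = 0.869760, PV = 2.435329
  t = 2.5000: CF_t = 2.800000, DF = 0.839942, PV = 2.351839
  t = 3.0000: CF_t = 2.800000, DF = 0.811147, PV = 2.271211
  t = 3.5000: CF_t = 2.800000, DF = 0.783338, PV = 2.193347
  t = 4.0000: CF_t = 2.800000, DF = 0.756483, PV = 2.118152
  t = 4.5000: CF_t = 2.800000, DF = 0.730549, PV = 2.045536
  t = 5.0000: CF_t = 102.800000, DF = 0.705503, PV = 72.525726
Price P = sum_t PV_t = 93.778236
Macaulay numerator sum_t t * PV_t:
  t * PV_t at t = 0.5000: 1.352004
  t * PV_t at t = 1.0000: 2.611306
  t * PV_t at t = 1.5000: 3.782675
  t * PV_t at t = 2.0000: 4.870658
  t * PV_t at t = 2.5000: 5.879597
  t * PV_t at t = 3.0000: 6.813632
  t * PV_t at t = 3.5000: 7.676714
  t * PV_t at t = 4.0000: 8.472610
  t * PV_t at t = 4.5000: 9.204911
  t * PV_t at t = 5.0000: 362.628628
Macaulay duration D = (sum_t t * PV_t) / P = 413.292734 / 93.778236 = 4.407128


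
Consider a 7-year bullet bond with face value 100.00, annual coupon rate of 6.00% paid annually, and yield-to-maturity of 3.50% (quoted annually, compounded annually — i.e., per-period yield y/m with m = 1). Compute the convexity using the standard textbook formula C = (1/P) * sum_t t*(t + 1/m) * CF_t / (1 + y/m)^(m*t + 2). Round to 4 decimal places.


Answer: Convexity = 42.4050

Derivation:
Coupon per period c = face * coupon_rate / m = 6.000000
Periods per year m = 1; per-period yield y/m = 0.035000
Number of cashflows N = 7
Cashflows (t years, CF_t, discount factor 1/(1+y/m)^(m*t), PV):
  t = 1.0000: CF_t = 6.000000, DF = 0.966184, PV = 5.797101
  t = 2.0000: CF_t = 6.000000, DF = 0.933511, PV = 5.601064
  t = 3.0000: CF_t = 6.000000, DF = 0.901943, PV = 5.411656
  t = 4.0000: CF_t = 6.000000, DF = 0.871442, PV = 5.228653
  t = 5.0000: CF_t = 6.000000, DF = 0.841973, PV = 5.051839
  t = 6.0000: CF_t = 6.000000, DF = 0.813501, PV = 4.881004
  t = 7.0000: CF_t = 106.000000, DF = 0.785991, PV = 83.315042
Price P = sum_t PV_t = 115.286360
Convexity numerator sum_t t*(t + 1/m) * CF_t / (1+y/m)^(m*t + 2):
  t = 1.0000: term = 10.823312
  t = 2.0000: term = 31.371920
  t = 3.0000: term = 60.622068
  t = 4.0000: term = 97.620077
  t = 5.0000: term = 141.478373
  t = 6.0000: term = 191.371712
  t = 7.0000: term = 4355.427051
Convexity = (1/P) * sum = 4888.714514 / 115.286360 = 42.404969


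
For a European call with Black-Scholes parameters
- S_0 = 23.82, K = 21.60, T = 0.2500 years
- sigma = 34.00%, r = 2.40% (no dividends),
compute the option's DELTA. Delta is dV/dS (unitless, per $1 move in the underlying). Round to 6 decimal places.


Answer: Delta = 0.756716

Derivation:
d1 = 0.6957779367; d2 = 0.5257779367
phi(d1) = 0.3131753562; exp(-qT) = 1.0000000000; exp(-rT) = 0.9940179641
N(d1) = 0.7567160457
Delta = exp(-qT) * N(d1) = 1.0000000000 * 0.7567160457 = 0.756716


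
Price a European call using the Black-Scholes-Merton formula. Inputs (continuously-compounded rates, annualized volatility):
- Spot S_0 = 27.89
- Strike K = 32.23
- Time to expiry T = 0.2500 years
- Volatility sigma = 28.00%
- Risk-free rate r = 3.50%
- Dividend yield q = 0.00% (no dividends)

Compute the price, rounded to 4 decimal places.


d1 = (ln(S/K) + (r - q + 0.5*sigma^2) * T) / (sigma * sqrt(T)) = -0.90056782
d2 = d1 - sigma * sqrt(T) = -1.04056782
exp(-rT) = 0.99128817; exp(-qT) = 1.00000000
C = S_0 * exp(-qT) * N(d1) - K * exp(-rT) * N(d2)
N(d1) = 0.18390908; N(d2) = 0.14903809
C = 27.8900 * 1.00000000 * 0.18390908 - 32.2300 * 0.99128817 * 0.14903809 = 0.3676

Answer: Price = 0.3676


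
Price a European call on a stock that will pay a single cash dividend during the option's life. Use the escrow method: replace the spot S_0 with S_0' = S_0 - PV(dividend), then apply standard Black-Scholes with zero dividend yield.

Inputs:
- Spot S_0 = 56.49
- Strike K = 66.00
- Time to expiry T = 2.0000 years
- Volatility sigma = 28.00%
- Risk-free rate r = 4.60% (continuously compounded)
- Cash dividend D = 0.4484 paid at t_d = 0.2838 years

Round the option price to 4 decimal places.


Answer: Price = 7.1926

Derivation:
PV(D) = D * exp(-r * t_d) = 0.4484 * 0.98703004 = 0.44258427
S_0' = S_0 - PV(D) = 56.4900 - 0.44258427 = 56.04741573
d1 = (ln(S_0'/K) + (r + sigma^2/2)*T) / (sigma*sqrt(T)) = 0.01753448
d2 = d1 - sigma*sqrt(T) = -0.37844532
exp(-rT) = 0.91210515
N(d1) = 0.50699489; N(d2) = 0.35254990
C = S_0' * N(d1) - K * exp(-rT) * N(d2) = 56.04741573 * 0.50699489 - 66.0000 * 0.91210515 * 0.35254990 = 7.1926


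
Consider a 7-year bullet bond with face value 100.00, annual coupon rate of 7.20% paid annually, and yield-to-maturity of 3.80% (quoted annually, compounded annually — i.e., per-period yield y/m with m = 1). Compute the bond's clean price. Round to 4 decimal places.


Coupon per period c = face * coupon_rate / m = 7.200000
Periods per year m = 1; per-period yield y/m = 0.038000
Number of cashflows N = 7
Cashflows (t years, CF_t, discount factor 1/(1+y/m)^(m*t), PV):
  t = 1.0000: CF_t = 7.200000, DF = 0.963391, PV = 6.936416
  t = 2.0000: CF_t = 7.200000, DF = 0.928122, PV = 6.682482
  t = 3.0000: CF_t = 7.200000, DF = 0.894145, PV = 6.437844
  t = 4.0000: CF_t = 7.200000, DF = 0.861411, PV = 6.202162
  t = 5.0000: CF_t = 7.200000, DF = 0.829876, PV = 5.975108
  t = 6.0000: CF_t = 7.200000, DF = 0.799495, PV = 5.756366
  t = 7.0000: CF_t = 107.200000, DF = 0.770227, PV = 82.568294
Price P = sum_t PV_t = 120.558671

Answer: Price = 120.5587


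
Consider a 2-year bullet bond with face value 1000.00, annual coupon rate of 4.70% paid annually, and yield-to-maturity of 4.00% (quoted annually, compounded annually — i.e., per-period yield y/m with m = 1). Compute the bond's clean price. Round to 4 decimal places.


Coupon per period c = face * coupon_rate / m = 47.000000
Periods per year m = 1; per-period yield y/m = 0.040000
Number of cashflows N = 2
Cashflows (t years, CF_t, discount factor 1/(1+y/m)^(m*t), PV):
  t = 1.0000: CF_t = 47.000000, DF = 0.961538, PV = 45.192308
  t = 2.0000: CF_t = 1047.000000, DF = 0.924556, PV = 968.010355
Price P = sum_t PV_t = 1013.202663

Answer: Price = 1013.2027


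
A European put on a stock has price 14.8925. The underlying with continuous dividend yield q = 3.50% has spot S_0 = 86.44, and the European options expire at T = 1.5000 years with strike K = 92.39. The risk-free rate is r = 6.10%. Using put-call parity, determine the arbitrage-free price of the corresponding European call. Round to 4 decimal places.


Answer: Call price = 12.5999

Derivation:
Put-call parity: C - P = S_0 * exp(-qT) - K * exp(-rT).
S_0 * exp(-qT) = 86.4400 * 0.94885432 = 82.01896751
K * exp(-rT) = 92.3900 * 0.91256132 = 84.31154000
C = P + S*exp(-qT) - K*exp(-rT)
C = 14.8925 + 82.01896751 - 84.31154000 = 12.5999


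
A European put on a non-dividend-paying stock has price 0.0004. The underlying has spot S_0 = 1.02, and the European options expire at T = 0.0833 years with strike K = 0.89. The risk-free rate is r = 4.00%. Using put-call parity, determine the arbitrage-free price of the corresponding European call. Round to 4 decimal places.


Put-call parity: C - P = S_0 * exp(-qT) - K * exp(-rT).
S_0 * exp(-qT) = 1.0200 * 1.00000000 = 1.02000000
K * exp(-rT) = 0.8900 * 0.99667354 = 0.88703946
C = P + S*exp(-qT) - K*exp(-rT)
C = 0.0004 + 1.02000000 - 0.88703946 = 0.1334

Answer: Call price = 0.1334


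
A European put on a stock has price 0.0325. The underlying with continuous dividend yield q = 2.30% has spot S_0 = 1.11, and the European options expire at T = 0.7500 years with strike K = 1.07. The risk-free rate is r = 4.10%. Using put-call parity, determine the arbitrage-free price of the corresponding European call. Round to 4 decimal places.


Put-call parity: C - P = S_0 * exp(-qT) - K * exp(-rT).
S_0 * exp(-qT) = 1.1100 * 0.98289793 = 1.09101670
K * exp(-rT) = 1.0700 * 0.96971797 = 1.03759823
C = P + S*exp(-qT) - K*exp(-rT)
C = 0.0325 + 1.09101670 - 1.03759823 = 0.0859

Answer: Call price = 0.0859


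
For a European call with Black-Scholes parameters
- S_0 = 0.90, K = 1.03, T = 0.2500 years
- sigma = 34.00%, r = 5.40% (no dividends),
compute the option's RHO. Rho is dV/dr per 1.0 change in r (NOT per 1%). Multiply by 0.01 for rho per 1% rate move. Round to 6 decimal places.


Answer: Rho = 0.053878

Derivation:
d1 = -0.6292312818; d2 = -0.7992312818
phi(d1) = 0.3272913467; exp(-qT) = 1.0000000000; exp(-rT) = 0.9865907163
N(d2) = 0.2120781582
Rho = K*T*exp(-rT)*N(d2) = 1.0300 * 0.2500 * 0.9865907163 * 0.2120781582 = 0.053878


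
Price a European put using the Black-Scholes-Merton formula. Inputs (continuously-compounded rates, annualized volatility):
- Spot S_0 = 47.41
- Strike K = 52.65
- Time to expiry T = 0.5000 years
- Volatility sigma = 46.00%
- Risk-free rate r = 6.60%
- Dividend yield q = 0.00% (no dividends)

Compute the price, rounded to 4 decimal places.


d1 = (ln(S/K) + (r - q + 0.5*sigma^2) * T) / (sigma * sqrt(T)) = -0.05820738
d2 = d1 - sigma * sqrt(T) = -0.38347649
exp(-rT) = 0.96753856; exp(-qT) = 1.00000000
P = K * exp(-rT) * N(-d2) - S_0 * exp(-qT) * N(-d1)
N(-d1) = 0.52320828; N(-d2) = 0.64931675
P = 52.6500 * 0.96753856 * 0.64931675 - 47.4100 * 1.00000000 * 0.52320828 = 8.2715

Answer: Price = 8.2715


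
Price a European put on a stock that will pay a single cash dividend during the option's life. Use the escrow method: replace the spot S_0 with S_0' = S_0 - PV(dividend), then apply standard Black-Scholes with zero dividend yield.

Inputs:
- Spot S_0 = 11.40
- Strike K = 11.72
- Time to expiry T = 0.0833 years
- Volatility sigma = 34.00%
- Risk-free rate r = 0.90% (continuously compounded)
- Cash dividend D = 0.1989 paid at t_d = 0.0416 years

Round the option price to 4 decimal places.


Answer: Price = 0.7487

Derivation:
PV(D) = D * exp(-r * t_d) = 0.1989 * 0.99962567 = 0.19882555
S_0' = S_0 - PV(D) = 11.4000 - 0.19882555 = 11.20117445
d1 = (ln(S_0'/K) + (r + sigma^2/2)*T) / (sigma*sqrt(T)) = -0.40470543
d2 = d1 - sigma*sqrt(T) = -0.50283535
exp(-rT) = 0.99925058
N(-d1) = 0.65715298; N(-d2) = 0.69245998
P = K * exp(-rT) * N(-d2) - S_0' * N(-d1) = 11.7200 * 0.99925058 * 0.69245998 - 11.20117445 * 0.65715298 = 0.7487


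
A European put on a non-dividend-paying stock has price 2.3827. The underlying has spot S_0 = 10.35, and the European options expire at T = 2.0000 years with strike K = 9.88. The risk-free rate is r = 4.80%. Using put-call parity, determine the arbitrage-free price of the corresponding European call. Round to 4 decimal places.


Put-call parity: C - P = S_0 * exp(-qT) - K * exp(-rT).
S_0 * exp(-qT) = 10.3500 * 1.00000000 = 10.35000000
K * exp(-rT) = 9.8800 * 0.90846402 = 8.97562448
C = P + S*exp(-qT) - K*exp(-rT)
C = 2.3827 + 10.35000000 - 8.97562448 = 3.7571

Answer: Call price = 3.7571


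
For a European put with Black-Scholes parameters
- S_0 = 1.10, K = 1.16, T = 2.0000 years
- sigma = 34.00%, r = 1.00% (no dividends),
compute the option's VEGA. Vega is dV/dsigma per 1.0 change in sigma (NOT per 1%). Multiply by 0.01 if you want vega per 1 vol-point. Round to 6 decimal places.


d1 = 0.1715569468; d2 = -0.3092756644
phi(d1) = 0.3931144743; exp(-qT) = 1.0000000000; exp(-rT) = 0.9801986733
Vega = S * exp(-qT) * phi(d1) * sqrt(T) = 1.1000 * 1.0000000000 * 0.3931144743 * 1.4142135624 = 0.611543

Answer: Vega = 0.611543


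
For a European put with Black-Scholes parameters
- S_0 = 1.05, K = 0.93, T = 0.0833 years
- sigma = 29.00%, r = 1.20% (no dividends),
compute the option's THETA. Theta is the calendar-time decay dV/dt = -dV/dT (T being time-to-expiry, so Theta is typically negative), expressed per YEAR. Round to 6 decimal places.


d1 = 1.5037593703; d2 = 1.4200603261
phi(d1) = 0.1287883841; exp(-qT) = 1.0000000000; exp(-rT) = 0.9990008994
Theta = -S*exp(-qT)*phi(d1)*sigma/(2*sqrt(T)) + r*K*exp(-rT)*N(-d2) - q*S*exp(-qT)*N(-d1)
N(-d1) = 0.0663216681; N(-d2) = 0.0777950596; sqrt(T) = 0.2886173938
Term 1 = -1.0500 * 1.0000000000 * 0.1287883841 * 0.2900 / (2 * 0.2886173938) = -0.0679378024
Term 2 = 0.0120 * 0.9300 * 0.9990008994 * 0.0777950596 = 0.0008673255
Term 3 = 0 (no dividend yield, q = 0)
Theta = -0.0679378024 + (0.0008673255) + (0.0000000000) = -0.067070

Answer: Theta = -0.067070


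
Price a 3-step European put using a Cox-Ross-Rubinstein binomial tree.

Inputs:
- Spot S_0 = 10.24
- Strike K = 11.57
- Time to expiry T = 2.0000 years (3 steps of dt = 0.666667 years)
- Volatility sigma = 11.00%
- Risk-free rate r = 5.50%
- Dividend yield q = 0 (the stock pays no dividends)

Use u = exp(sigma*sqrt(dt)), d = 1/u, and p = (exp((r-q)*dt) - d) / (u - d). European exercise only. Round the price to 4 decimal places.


dt = T/N = 0.666667
u = exp(sigma*sqrt(dt)) = 1.093971; d = 1/u = 0.914101
p = (exp((r-q)*dt) - d) / (u - d) = 0.685195
Discount per step: exp(-r*dt) = 0.963997
Stock lattice S(k, i) with i counting down-moves:
  k=0: S(0,0) = 10.2400
  k=1: S(1,0) = 11.2023; S(1,1) = 9.3604
  k=2: S(2,0) = 12.2550; S(2,1) = 10.2400; S(2,2) = 8.5563
  k=3: S(3,0) = 13.4066; S(3,1) = 11.2023; S(3,2) = 9.3604; S(3,3) = 7.8214
Terminal payoffs V(N, i) = max(K - S_T, 0):
  V(3,0) = 0.000000; V(3,1) = 0.367732; V(3,2) = 2.209610; V(3,3) = 3.748646
Backward induction: V(k, i) = exp(-r*dt) * [p * V(k+1, i) + (1-p) * V(k+1, i+1)].
  V(2,0) = exp(-r*dt) * [p*0.000000 + (1-p)*0.367732] = 0.111596
  V(2,1) = exp(-r*dt) * [p*0.367732 + (1-p)*2.209610] = 0.913450
  V(2,2) = exp(-r*dt) * [p*2.209610 + (1-p)*3.748646] = 2.597111
  V(1,0) = exp(-r*dt) * [p*0.111596 + (1-p)*0.913450] = 0.350918
  V(1,1) = exp(-r*dt) * [p*0.913450 + (1-p)*2.597111] = 1.391507
  V(0,0) = exp(-r*dt) * [p*0.350918 + (1-p)*1.391507] = 0.654073

Answer: Price = V(0,0) = 0.6541


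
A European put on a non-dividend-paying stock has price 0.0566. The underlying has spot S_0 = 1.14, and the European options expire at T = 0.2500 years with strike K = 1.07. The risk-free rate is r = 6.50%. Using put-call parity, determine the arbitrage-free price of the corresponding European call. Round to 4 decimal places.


Answer: Call price = 0.1438

Derivation:
Put-call parity: C - P = S_0 * exp(-qT) - K * exp(-rT).
S_0 * exp(-qT) = 1.1400 * 1.00000000 = 1.14000000
K * exp(-rT) = 1.0700 * 0.98388132 = 1.05275301
C = P + S*exp(-qT) - K*exp(-rT)
C = 0.0566 + 1.14000000 - 1.05275301 = 0.1438


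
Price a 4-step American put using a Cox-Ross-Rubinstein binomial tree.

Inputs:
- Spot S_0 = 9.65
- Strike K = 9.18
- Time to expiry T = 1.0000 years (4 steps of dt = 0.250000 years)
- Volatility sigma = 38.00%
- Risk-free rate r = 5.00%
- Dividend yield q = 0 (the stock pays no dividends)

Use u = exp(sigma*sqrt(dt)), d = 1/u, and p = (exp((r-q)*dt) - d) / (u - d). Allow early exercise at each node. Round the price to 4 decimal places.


dt = T/N = 0.250000
u = exp(sigma*sqrt(dt)) = 1.209250; d = 1/u = 0.826959
p = (exp((r-q)*dt) - d) / (u - d) = 0.485545
Discount per step: exp(-r*dt) = 0.987578
Stock lattice S(k, i) with i counting down-moves:
  k=0: S(0,0) = 9.6500
  k=1: S(1,0) = 11.6693; S(1,1) = 7.9802
  k=2: S(2,0) = 14.1110; S(2,1) = 9.6500; S(2,2) = 6.5993
  k=3: S(3,0) = 17.0638; S(3,1) = 11.6693; S(3,2) = 7.9802; S(3,3) = 5.4573
  k=4: S(4,0) = 20.6344; S(4,1) = 14.1110; S(4,2) = 9.6500; S(4,3) = 6.5993; S(4,4) = 4.5130
Terminal payoffs V(N, i) = max(K - S_T, 0):
  V(4,0) = 0.000000; V(4,1) = 0.000000; V(4,2) = 0.000000; V(4,3) = 2.580737; V(4,4) = 4.667019
Backward induction: V(k, i) = exp(-r*dt) * [p * V(k+1, i) + (1-p) * V(k+1, i+1)]; then take max(V_cont, immediate exercise) for American.
  V(3,0) = exp(-r*dt) * [p*0.000000 + (1-p)*0.000000] = 0.000000; exercise = 0.000000; V(3,0) = max -> 0.000000
  V(3,1) = exp(-r*dt) * [p*0.000000 + (1-p)*0.000000] = 0.000000; exercise = 0.000000; V(3,1) = max -> 0.000000
  V(3,2) = exp(-r*dt) * [p*0.000000 + (1-p)*2.580737] = 1.311180; exercise = 1.199844; V(3,2) = max -> 1.311180
  V(3,3) = exp(-r*dt) * [p*2.580737 + (1-p)*4.667019] = 3.608644; exercise = 3.722680; V(3,3) = max -> 3.722680
  V(2,0) = exp(-r*dt) * [p*0.000000 + (1-p)*0.000000] = 0.000000; exercise = 0.000000; V(2,0) = max -> 0.000000
  V(2,1) = exp(-r*dt) * [p*0.000000 + (1-p)*1.311180] = 0.666163; exercise = 0.000000; V(2,1) = max -> 0.666163
  V(2,2) = exp(-r*dt) * [p*1.311180 + (1-p)*3.722680] = 2.520089; exercise = 2.580737; V(2,2) = max -> 2.580737
  V(1,0) = exp(-r*dt) * [p*0.000000 + (1-p)*0.666163] = 0.338454; exercise = 0.000000; V(1,0) = max -> 0.338454
  V(1,1) = exp(-r*dt) * [p*0.666163 + (1-p)*2.580737] = 1.630615; exercise = 1.199844; V(1,1) = max -> 1.630615
  V(0,0) = exp(-r*dt) * [p*0.338454 + (1-p)*1.630615] = 0.990750; exercise = 0.000000; V(0,0) = max -> 0.990750

Answer: Price = V(0,0) = 0.9907


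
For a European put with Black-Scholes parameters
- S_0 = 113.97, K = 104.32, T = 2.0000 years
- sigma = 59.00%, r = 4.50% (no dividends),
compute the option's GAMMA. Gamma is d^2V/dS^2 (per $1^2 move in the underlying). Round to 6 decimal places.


Answer: Gamma = 0.003438

Derivation:
d1 = 0.6310893957; d2 = -0.2032966061
phi(d1) = 0.3269083424; exp(-qT) = 1.0000000000; exp(-rT) = 0.9139311853
Gamma = exp(-qT) * phi(d1) / (S * sigma * sqrt(T)) = 1.0000000000 * 0.3269083424 / (113.9700 * 0.5900 * 1.4142135624) = 0.003438


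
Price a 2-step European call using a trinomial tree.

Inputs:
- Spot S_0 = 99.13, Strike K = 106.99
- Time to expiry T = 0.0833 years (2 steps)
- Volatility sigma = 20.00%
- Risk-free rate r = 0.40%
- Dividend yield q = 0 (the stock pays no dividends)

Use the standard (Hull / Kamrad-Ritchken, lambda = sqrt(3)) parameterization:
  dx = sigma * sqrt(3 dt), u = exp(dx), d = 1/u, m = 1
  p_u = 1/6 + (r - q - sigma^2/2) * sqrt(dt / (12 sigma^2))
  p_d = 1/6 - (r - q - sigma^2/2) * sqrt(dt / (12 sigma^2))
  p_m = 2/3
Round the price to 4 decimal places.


Answer: Price = V(0,0) = 0.1887

Derivation:
dt = T/N = 0.041650; dx = sigma*sqrt(3*dt) = 0.070697
u = exp(dx) = 1.073255; d = 1/u = 0.931745
p_u = 0.161954, p_m = 0.666667, p_d = 0.171380
Discount per step: exp(-r*dt) = 0.999833
Stock lattice S(k, j) with j the centered position index:
  k=0: S(0,+0) = 99.1300
  k=1: S(1,-1) = 92.3638; S(1,+0) = 99.1300; S(1,+1) = 106.3918
  k=2: S(2,-2) = 86.0595; S(2,-1) = 92.3638; S(2,+0) = 99.1300; S(2,+1) = 106.3918; S(2,+2) = 114.1856
Terminal payoffs V(N, j) = max(S_T - K, 0):
  V(2,-2) = 0.000000; V(2,-1) = 0.000000; V(2,+0) = 0.000000; V(2,+1) = 0.000000; V(2,+2) = 7.195599
Backward induction: V(k, j) = exp(-r*dt) * [p_u * V(k+1, j+1) + p_m * V(k+1, j) + p_d * V(k+1, j-1)]
  V(1,-1) = exp(-r*dt) * [p_u*0.000000 + p_m*0.000000 + p_d*0.000000] = 0.000000
  V(1,+0) = exp(-r*dt) * [p_u*0.000000 + p_m*0.000000 + p_d*0.000000] = 0.000000
  V(1,+1) = exp(-r*dt) * [p_u*7.195599 + p_m*0.000000 + p_d*0.000000] = 1.165159
  V(0,+0) = exp(-r*dt) * [p_u*1.165159 + p_m*0.000000 + p_d*0.000000] = 0.188670


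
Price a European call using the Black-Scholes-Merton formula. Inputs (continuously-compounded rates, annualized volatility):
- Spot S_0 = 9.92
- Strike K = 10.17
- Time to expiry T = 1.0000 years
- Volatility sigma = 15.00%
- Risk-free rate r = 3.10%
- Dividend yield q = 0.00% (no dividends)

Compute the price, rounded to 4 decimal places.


d1 = (ln(S/K) + (r - q + 0.5*sigma^2) * T) / (sigma * sqrt(T)) = 0.11573807
d2 = d1 - sigma * sqrt(T) = -0.03426193
exp(-rT) = 0.96947557; exp(-qT) = 1.00000000
C = S_0 * exp(-qT) * N(d1) - K * exp(-rT) * N(d2)
N(d1) = 0.54606994; N(d2) = 0.48633414
C = 9.9200 * 1.00000000 * 0.54606994 - 10.1700 * 0.96947557 * 0.48633414 = 0.6220

Answer: Price = 0.6220


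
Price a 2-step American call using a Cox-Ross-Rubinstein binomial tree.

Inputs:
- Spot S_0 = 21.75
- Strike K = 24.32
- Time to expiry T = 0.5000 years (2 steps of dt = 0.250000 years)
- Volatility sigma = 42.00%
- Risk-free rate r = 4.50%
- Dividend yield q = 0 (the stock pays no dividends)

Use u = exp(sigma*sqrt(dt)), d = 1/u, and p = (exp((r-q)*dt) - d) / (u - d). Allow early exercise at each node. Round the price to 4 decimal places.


Answer: Price = V(0,0) = 1.9329

Derivation:
dt = T/N = 0.250000
u = exp(sigma*sqrt(dt)) = 1.233678; d = 1/u = 0.810584
p = (exp((r-q)*dt) - d) / (u - d) = 0.474432
Discount per step: exp(-r*dt) = 0.988813
Stock lattice S(k, i) with i counting down-moves:
  k=0: S(0,0) = 21.7500
  k=1: S(1,0) = 26.8325; S(1,1) = 17.6302
  k=2: S(2,0) = 33.1027; S(2,1) = 21.7500; S(2,2) = 14.2908
Terminal payoffs V(N, i) = max(S_T - K, 0):
  V(2,0) = 8.782664; V(2,1) = 0.000000; V(2,2) = 0.000000
Backward induction: V(k, i) = exp(-r*dt) * [p * V(k+1, i) + (1-p) * V(k+1, i+1)]; then take max(V_cont, immediate exercise) for American.
  V(1,0) = exp(-r*dt) * [p*8.782664 + (1-p)*0.000000] = 4.120164; exercise = 2.512498; V(1,0) = max -> 4.120164
  V(1,1) = exp(-r*dt) * [p*0.000000 + (1-p)*0.000000] = 0.000000; exercise = 0.000000; V(1,1) = max -> 0.000000
  V(0,0) = exp(-r*dt) * [p*4.120164 + (1-p)*0.000000] = 1.932870; exercise = 0.000000; V(0,0) = max -> 1.932870


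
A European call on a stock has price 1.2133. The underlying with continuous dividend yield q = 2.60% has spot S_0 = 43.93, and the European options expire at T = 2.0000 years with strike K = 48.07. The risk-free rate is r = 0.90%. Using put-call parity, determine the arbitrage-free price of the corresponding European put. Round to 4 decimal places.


Answer: Put price = 6.7218

Derivation:
Put-call parity: C - P = S_0 * exp(-qT) - K * exp(-rT).
S_0 * exp(-qT) = 43.9300 * 0.94932887 = 41.70401712
K * exp(-rT) = 48.0700 * 0.98216103 = 47.21248083
P = C - S*exp(-qT) + K*exp(-rT)
P = 1.2133 - 41.70401712 + 47.21248083 = 6.7218


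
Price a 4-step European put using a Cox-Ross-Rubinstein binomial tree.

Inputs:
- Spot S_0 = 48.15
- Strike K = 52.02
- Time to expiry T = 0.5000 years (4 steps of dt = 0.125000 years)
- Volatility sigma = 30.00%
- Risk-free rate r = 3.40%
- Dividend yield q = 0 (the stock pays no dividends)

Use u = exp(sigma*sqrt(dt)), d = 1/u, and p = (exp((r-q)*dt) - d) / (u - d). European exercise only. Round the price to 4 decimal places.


dt = T/N = 0.125000
u = exp(sigma*sqrt(dt)) = 1.111895; d = 1/u = 0.899365
p = (exp((r-q)*dt) - d) / (u - d) = 0.493548
Discount per step: exp(-r*dt) = 0.995759
Stock lattice S(k, i) with i counting down-moves:
  k=0: S(0,0) = 48.1500
  k=1: S(1,0) = 53.5378; S(1,1) = 43.3044
  k=2: S(2,0) = 59.5284; S(2,1) = 48.1500; S(2,2) = 38.9465
  k=3: S(3,0) = 66.1893; S(3,1) = 53.5378; S(3,2) = 43.3044; S(3,3) = 35.0271
  k=4: S(4,0) = 73.5956; S(4,1) = 59.5284; S(4,2) = 48.1500; S(4,3) = 38.9465; S(4,4) = 31.5022
Terminal payoffs V(N, i) = max(K - S_T, 0):
  V(4,0) = 0.000000; V(4,1) = 0.000000; V(4,2) = 3.870000; V(4,3) = 13.073492; V(4,4) = 20.517810
Backward induction: V(k, i) = exp(-r*dt) * [p * V(k+1, i) + (1-p) * V(k+1, i+1)].
  V(3,0) = exp(-r*dt) * [p*0.000000 + (1-p)*0.000000] = 0.000000
  V(3,1) = exp(-r*dt) * [p*0.000000 + (1-p)*3.870000] = 1.951657
  V(3,2) = exp(-r*dt) * [p*3.870000 + (1-p)*13.073492] = 8.494946
  V(3,3) = exp(-r*dt) * [p*13.073492 + (1-p)*20.517810] = 16.772248
  V(2,0) = exp(-r*dt) * [p*0.000000 + (1-p)*1.951657] = 0.984229
  V(2,1) = exp(-r*dt) * [p*1.951657 + (1-p)*8.494946] = 5.243188
  V(2,2) = exp(-r*dt) * [p*8.494946 + (1-p)*16.772248] = 12.633196
  V(1,0) = exp(-r*dt) * [p*0.984229 + (1-p)*5.243188] = 3.127865
  V(1,1) = exp(-r*dt) * [p*5.243188 + (1-p)*12.633196] = 8.947763
  V(0,0) = exp(-r*dt) * [p*3.127865 + (1-p)*8.947763] = 6.049598

Answer: Price = V(0,0) = 6.0496


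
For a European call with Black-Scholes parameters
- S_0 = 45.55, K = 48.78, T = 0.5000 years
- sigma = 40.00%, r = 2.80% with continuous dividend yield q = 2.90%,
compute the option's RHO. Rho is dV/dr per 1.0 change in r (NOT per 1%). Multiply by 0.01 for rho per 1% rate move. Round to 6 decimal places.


d1 = -0.1025650222; d2 = -0.3854077347
phi(d1) = 0.3968494358; exp(-qT) = 0.9856046187; exp(-rT) = 0.9860975443
N(d2) = 0.3499676765
Rho = K*T*exp(-rT)*N(d2) = 48.7800 * 0.5000 * 0.9860975443 * 0.3499676765 = 8.417044

Answer: Rho = 8.417044


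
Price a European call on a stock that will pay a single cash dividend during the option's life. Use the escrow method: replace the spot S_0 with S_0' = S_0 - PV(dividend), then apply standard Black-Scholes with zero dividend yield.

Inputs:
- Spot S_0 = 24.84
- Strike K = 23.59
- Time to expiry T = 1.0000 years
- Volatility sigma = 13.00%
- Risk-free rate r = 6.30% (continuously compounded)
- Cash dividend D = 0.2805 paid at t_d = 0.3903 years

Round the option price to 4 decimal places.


Answer: Price = 2.7829

Derivation:
PV(D) = D * exp(-r * t_d) = 0.2805 * 0.97571094 = 0.27368692
S_0' = S_0 - PV(D) = 24.8400 - 0.27368692 = 24.56631308
d1 = (ln(S_0'/K) + (r + sigma^2/2)*T) / (sigma*sqrt(T)) = 0.86156326
d2 = d1 - sigma*sqrt(T) = 0.73156326
exp(-rT) = 0.93894347
N(d1) = 0.80553605; N(d2) = 0.76778241
C = S_0' * N(d1) - K * exp(-rT) * N(d2) = 24.56631308 * 0.80553605 - 23.5900 * 0.93894347 * 0.76778241 = 2.7829


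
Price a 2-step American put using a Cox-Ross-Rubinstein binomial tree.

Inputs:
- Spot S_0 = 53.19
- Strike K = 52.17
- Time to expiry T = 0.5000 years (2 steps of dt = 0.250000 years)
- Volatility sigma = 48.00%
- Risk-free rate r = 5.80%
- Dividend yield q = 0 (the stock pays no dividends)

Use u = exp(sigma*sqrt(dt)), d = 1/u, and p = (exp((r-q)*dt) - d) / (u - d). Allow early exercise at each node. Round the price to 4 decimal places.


Answer: Price = V(0,0) = 5.3914

Derivation:
dt = T/N = 0.250000
u = exp(sigma*sqrt(dt)) = 1.271249; d = 1/u = 0.786628
p = (exp((r-q)*dt) - d) / (u - d) = 0.470425
Discount per step: exp(-r*dt) = 0.985605
Stock lattice S(k, i) with i counting down-moves:
  k=0: S(0,0) = 53.1900
  k=1: S(1,0) = 67.6177; S(1,1) = 41.8407
  k=2: S(2,0) = 85.9590; S(2,1) = 53.1900; S(2,2) = 32.9131
Terminal payoffs V(N, i) = max(K - S_T, 0):
  V(2,0) = 0.000000; V(2,1) = 0.000000; V(2,2) = 19.256911
Backward induction: V(k, i) = exp(-r*dt) * [p * V(k+1, i) + (1-p) * V(k+1, i+1)]; then take max(V_cont, immediate exercise) for American.
  V(1,0) = exp(-r*dt) * [p*0.000000 + (1-p)*0.000000] = 0.000000; exercise = 0.000000; V(1,0) = max -> 0.000000
  V(1,1) = exp(-r*dt) * [p*0.000000 + (1-p)*19.256911] = 10.051183; exercise = 10.329264; V(1,1) = max -> 10.329264
  V(0,0) = exp(-r*dt) * [p*0.000000 + (1-p)*10.329264] = 5.391380; exercise = 0.000000; V(0,0) = max -> 5.391380


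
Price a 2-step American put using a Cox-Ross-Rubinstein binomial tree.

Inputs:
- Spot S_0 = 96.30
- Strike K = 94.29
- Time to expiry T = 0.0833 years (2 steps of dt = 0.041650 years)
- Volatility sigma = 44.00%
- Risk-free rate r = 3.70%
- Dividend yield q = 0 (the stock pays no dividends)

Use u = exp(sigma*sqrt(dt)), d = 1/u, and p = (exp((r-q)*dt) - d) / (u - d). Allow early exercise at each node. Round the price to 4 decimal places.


dt = T/N = 0.041650
u = exp(sigma*sqrt(dt)) = 1.093952; d = 1/u = 0.914117
p = (exp((r-q)*dt) - d) / (u - d) = 0.486142
Discount per step: exp(-r*dt) = 0.998460
Stock lattice S(k, i) with i counting down-moves:
  k=0: S(0,0) = 96.3000
  k=1: S(1,0) = 105.3476; S(1,1) = 88.0295
  k=2: S(2,0) = 115.2452; S(2,1) = 96.3000; S(2,2) = 80.4692
Terminal payoffs V(N, i) = max(K - S_T, 0):
  V(2,0) = 0.000000; V(2,1) = 0.000000; V(2,2) = 13.820760
Backward induction: V(k, i) = exp(-r*dt) * [p * V(k+1, i) + (1-p) * V(k+1, i+1)]; then take max(V_cont, immediate exercise) for American.
  V(1,0) = exp(-r*dt) * [p*0.000000 + (1-p)*0.000000] = 0.000000; exercise = 0.000000; V(1,0) = max -> 0.000000
  V(1,1) = exp(-r*dt) * [p*0.000000 + (1-p)*13.820760] = 7.090975; exercise = 6.260529; V(1,1) = max -> 7.090975
  V(0,0) = exp(-r*dt) * [p*0.000000 + (1-p)*7.090975] = 3.638145; exercise = 0.000000; V(0,0) = max -> 3.638145

Answer: Price = V(0,0) = 3.6381


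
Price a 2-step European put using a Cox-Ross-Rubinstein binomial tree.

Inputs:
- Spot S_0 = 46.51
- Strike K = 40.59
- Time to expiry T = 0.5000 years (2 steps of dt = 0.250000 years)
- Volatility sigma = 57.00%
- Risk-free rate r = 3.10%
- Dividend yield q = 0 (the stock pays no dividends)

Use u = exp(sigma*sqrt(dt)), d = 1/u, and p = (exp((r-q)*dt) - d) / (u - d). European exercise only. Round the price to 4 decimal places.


Answer: Price = V(0,0) = 4.3693

Derivation:
dt = T/N = 0.250000
u = exp(sigma*sqrt(dt)) = 1.329762; d = 1/u = 0.752014
p = (exp((r-q)*dt) - d) / (u - d) = 0.442695
Discount per step: exp(-r*dt) = 0.992280
Stock lattice S(k, i) with i counting down-moves:
  k=0: S(0,0) = 46.5100
  k=1: S(1,0) = 61.8472; S(1,1) = 34.9762
  k=2: S(2,0) = 82.2421; S(2,1) = 46.5100; S(2,2) = 26.3026
Terminal payoffs V(N, i) = max(K - S_T, 0):
  V(2,0) = 0.000000; V(2,1) = 0.000000; V(2,2) = 14.287412
Backward induction: V(k, i) = exp(-r*dt) * [p * V(k+1, i) + (1-p) * V(k+1, i+1)].
  V(1,0) = exp(-r*dt) * [p*0.000000 + (1-p)*0.000000] = 0.000000
  V(1,1) = exp(-r*dt) * [p*0.000000 + (1-p)*14.287412] = 7.900980
  V(0,0) = exp(-r*dt) * [p*0.000000 + (1-p)*7.900980] = 4.369265


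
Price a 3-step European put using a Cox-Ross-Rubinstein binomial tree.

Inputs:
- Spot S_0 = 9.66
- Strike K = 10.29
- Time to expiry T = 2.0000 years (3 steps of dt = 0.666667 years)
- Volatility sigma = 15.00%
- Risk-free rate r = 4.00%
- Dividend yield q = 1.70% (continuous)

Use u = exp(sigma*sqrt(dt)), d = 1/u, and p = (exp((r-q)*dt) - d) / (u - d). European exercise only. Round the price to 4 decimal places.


dt = T/N = 0.666667
u = exp(sigma*sqrt(dt)) = 1.130290; d = 1/u = 0.884728
p = (exp((r-q)*dt) - d) / (u - d) = 0.532343
Discount per step: exp(-r*dt) = 0.973686
Stock lattice S(k, i) with i counting down-moves:
  k=0: S(0,0) = 9.6600
  k=1: S(1,0) = 10.9186; S(1,1) = 8.5465
  k=2: S(2,0) = 12.3412; S(2,1) = 9.6600; S(2,2) = 7.5613
  k=3: S(3,0) = 13.9491; S(3,1) = 10.9186; S(3,2) = 8.5465; S(3,3) = 6.6897
Terminal payoffs V(N, i) = max(K - S_T, 0):
  V(3,0) = 0.000000; V(3,1) = 0.000000; V(3,2) = 1.743523; V(3,3) = 3.600292
Backward induction: V(k, i) = exp(-r*dt) * [p * V(k+1, i) + (1-p) * V(k+1, i+1)].
  V(2,0) = exp(-r*dt) * [p*0.000000 + (1-p)*0.000000] = 0.000000
  V(2,1) = exp(-r*dt) * [p*0.000000 + (1-p)*1.743523] = 0.793915
  V(2,2) = exp(-r*dt) * [p*1.743523 + (1-p)*3.600292] = 2.543126
  V(1,0) = exp(-r*dt) * [p*0.000000 + (1-p)*0.793915] = 0.361510
  V(1,1) = exp(-r*dt) * [p*0.793915 + (1-p)*2.543126] = 1.569529
  V(0,0) = exp(-r*dt) * [p*0.361510 + (1-p)*1.569529] = 0.902071

Answer: Price = V(0,0) = 0.9021


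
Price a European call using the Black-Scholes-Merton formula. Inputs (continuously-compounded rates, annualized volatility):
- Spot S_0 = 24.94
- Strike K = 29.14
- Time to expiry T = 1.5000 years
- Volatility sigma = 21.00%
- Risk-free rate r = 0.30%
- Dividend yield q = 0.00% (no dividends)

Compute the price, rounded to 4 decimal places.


Answer: Price = 1.1853

Derivation:
d1 = (ln(S/K) + (r - q + 0.5*sigma^2) * T) / (sigma * sqrt(T)) = -0.45904161
d2 = d1 - sigma * sqrt(T) = -0.71623803
exp(-rT) = 0.99551011; exp(-qT) = 1.00000000
C = S_0 * exp(-qT) * N(d1) - K * exp(-rT) * N(d2)
N(d1) = 0.32310214; N(d2) = 0.23692219
C = 24.9400 * 1.00000000 * 0.32310214 - 29.1400 * 0.99551011 * 0.23692219 = 1.1853


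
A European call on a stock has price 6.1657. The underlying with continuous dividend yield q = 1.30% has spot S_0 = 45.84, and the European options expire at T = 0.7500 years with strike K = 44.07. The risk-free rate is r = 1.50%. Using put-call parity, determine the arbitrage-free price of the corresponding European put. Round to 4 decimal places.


Answer: Put price = 4.3475

Derivation:
Put-call parity: C - P = S_0 * exp(-qT) - K * exp(-rT).
S_0 * exp(-qT) = 45.8400 * 0.99029738 = 45.39523177
K * exp(-rT) = 44.0700 * 0.98881304 = 43.57699088
P = C - S*exp(-qT) + K*exp(-rT)
P = 6.1657 - 45.39523177 + 43.57699088 = 4.3475


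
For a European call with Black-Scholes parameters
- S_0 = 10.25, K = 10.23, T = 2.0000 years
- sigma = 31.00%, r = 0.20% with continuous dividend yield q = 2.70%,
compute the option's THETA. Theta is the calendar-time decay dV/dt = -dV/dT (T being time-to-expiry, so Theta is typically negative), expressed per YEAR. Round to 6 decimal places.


d1 = 0.1096086806; d2 = -0.3287975237
phi(d1) = 0.3965530050; exp(-qT) = 0.9474321065; exp(-rT) = 0.9960079893
Theta = -S*exp(-qT)*phi(d1)*sigma/(2*sqrt(T)) - r*K*exp(-rT)*N(d2) + q*S*exp(-qT)*N(d1)
N(d1) = 0.5436401370; N(d2) = 0.3711543674; sqrt(T) = 1.4142135624
Term 1 = -10.2500 * 0.9474321065 * 0.3965530050 * 0.3100 / (2 * 1.4142135624) = -0.4220752719
Term 2 = -0.0020 * 10.2300 * 0.9960079893 * 0.3711543674 = -0.0075635038
Term 3 = 0.0270 * 10.2500 * 0.9474321065 * 0.5436401370 = 0.1425434418
Theta = -0.4220752719 + (-0.0075635038) + (0.1425434418) = -0.287095

Answer: Theta = -0.287095


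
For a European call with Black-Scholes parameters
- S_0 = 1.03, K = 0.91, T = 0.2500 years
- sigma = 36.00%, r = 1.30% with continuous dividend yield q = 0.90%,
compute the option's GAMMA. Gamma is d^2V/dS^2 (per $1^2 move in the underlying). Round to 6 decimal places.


d1 = 0.7837193428; d2 = 0.6037193428
phi(d1) = 0.2934504327; exp(-qT) = 0.9977525294; exp(-rT) = 0.9967552755
Gamma = exp(-qT) * phi(d1) / (S * sigma * sqrt(T)) = 0.9977525294 * 0.2934504327 / (1.0300 * 0.3600 * 0.5000000000) = 1.579239

Answer: Gamma = 1.579239


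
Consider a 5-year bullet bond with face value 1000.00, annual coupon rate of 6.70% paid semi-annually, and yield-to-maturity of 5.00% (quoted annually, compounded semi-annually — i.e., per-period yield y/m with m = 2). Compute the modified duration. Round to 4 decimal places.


Coupon per period c = face * coupon_rate / m = 33.500000
Periods per year m = 2; per-period yield y/m = 0.025000
Number of cashflows N = 10
Cashflows (t years, CF_t, discount factor 1/(1+y/m)^(m*t), PV):
  t = 0.5000: CF_t = 33.500000, DF = 0.975610, PV = 32.682927
  t = 1.0000: CF_t = 33.500000, DF = 0.951814, PV = 31.885782
  t = 1.5000: CF_t = 33.500000, DF = 0.928599, PV = 31.108080
  t = 2.0000: CF_t = 33.500000, DF = 0.905951, PV = 30.349347
  t = 2.5000: CF_t = 33.500000, DF = 0.883854, PV = 29.609119
  t = 3.0000: CF_t = 33.500000, DF = 0.862297, PV = 28.886945
  t = 3.5000: CF_t = 33.500000, DF = 0.841265, PV = 28.182385
  t = 4.0000: CF_t = 33.500000, DF = 0.820747, PV = 27.495010
  t = 4.5000: CF_t = 33.500000, DF = 0.800728, PV = 26.824400
  t = 5.0000: CF_t = 1033.500000, DF = 0.781198, PV = 807.368548
Price P = sum_t PV_t = 1074.392543
First compute Macaulay numerator sum_t t * PV_t:
  t * PV_t at t = 0.5000: 16.341463
  t * PV_t at t = 1.0000: 31.885782
  t * PV_t at t = 1.5000: 46.662120
  t * PV_t at t = 2.0000: 60.698693
  t * PV_t at t = 2.5000: 74.022797
  t * PV_t at t = 3.0000: 86.660835
  t * PV_t at t = 3.5000: 98.638349
  t * PV_t at t = 4.0000: 109.980040
  t * PV_t at t = 4.5000: 120.709801
  t * PV_t at t = 5.0000: 4036.842741
Macaulay duration D = 4682.442622 / 1074.392543 = 4.358223
Modified duration = D / (1 + y/m) = 4.358223 / (1 + 0.025000) = 4.251925

Answer: Modified duration = 4.2519
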